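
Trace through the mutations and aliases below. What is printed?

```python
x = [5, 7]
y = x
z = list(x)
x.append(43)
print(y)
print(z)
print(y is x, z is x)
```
[5, 7, 43]
[5, 7]
True False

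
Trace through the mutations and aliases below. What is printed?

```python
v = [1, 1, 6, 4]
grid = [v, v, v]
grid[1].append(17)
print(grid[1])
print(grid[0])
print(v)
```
[1, 1, 6, 4, 17]
[1, 1, 6, 4, 17]
[1, 1, 6, 4, 17]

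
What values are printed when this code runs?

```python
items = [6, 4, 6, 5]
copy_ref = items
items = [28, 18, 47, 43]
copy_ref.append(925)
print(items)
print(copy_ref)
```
[28, 18, 47, 43]
[6, 4, 6, 5, 925]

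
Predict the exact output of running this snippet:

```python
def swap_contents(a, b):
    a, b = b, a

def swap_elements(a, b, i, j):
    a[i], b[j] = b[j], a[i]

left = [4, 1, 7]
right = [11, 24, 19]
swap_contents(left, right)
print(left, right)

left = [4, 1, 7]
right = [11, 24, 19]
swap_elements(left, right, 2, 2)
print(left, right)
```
[4, 1, 7] [11, 24, 19]
[4, 1, 19] [11, 24, 7]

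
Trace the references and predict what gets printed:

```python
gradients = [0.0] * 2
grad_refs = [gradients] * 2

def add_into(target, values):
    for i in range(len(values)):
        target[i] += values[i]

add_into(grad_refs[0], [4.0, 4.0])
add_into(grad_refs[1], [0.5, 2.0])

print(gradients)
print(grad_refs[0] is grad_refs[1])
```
[4.5, 6.0]
True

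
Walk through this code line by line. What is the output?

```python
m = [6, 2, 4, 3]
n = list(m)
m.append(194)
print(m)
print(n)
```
[6, 2, 4, 3, 194]
[6, 2, 4, 3]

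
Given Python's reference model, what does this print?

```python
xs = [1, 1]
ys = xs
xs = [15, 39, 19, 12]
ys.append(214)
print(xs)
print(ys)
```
[15, 39, 19, 12]
[1, 1, 214]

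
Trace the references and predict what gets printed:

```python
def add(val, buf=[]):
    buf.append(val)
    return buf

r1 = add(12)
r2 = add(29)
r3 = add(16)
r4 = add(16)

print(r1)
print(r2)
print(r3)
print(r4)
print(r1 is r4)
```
[12, 29, 16, 16]
[12, 29, 16, 16]
[12, 29, 16, 16]
[12, 29, 16, 16]
True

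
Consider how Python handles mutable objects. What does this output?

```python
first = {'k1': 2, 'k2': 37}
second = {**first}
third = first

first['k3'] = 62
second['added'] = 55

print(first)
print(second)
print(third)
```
{'k1': 2, 'k2': 37, 'k3': 62}
{'k1': 2, 'k2': 37, 'added': 55}
{'k1': 2, 'k2': 37, 'k3': 62}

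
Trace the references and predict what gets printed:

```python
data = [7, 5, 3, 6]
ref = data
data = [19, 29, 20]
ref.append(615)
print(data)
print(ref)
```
[19, 29, 20]
[7, 5, 3, 6, 615]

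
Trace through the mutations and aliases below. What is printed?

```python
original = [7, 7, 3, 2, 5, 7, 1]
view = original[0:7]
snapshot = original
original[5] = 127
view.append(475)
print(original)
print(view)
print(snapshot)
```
[7, 7, 3, 2, 5, 127, 1]
[7, 7, 3, 2, 5, 7, 1, 475]
[7, 7, 3, 2, 5, 127, 1]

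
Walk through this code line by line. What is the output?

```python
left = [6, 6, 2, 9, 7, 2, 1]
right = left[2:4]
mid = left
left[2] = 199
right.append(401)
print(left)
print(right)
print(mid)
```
[6, 6, 199, 9, 7, 2, 1]
[2, 9, 401]
[6, 6, 199, 9, 7, 2, 1]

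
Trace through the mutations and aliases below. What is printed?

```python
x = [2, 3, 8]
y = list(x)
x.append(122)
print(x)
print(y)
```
[2, 3, 8, 122]
[2, 3, 8]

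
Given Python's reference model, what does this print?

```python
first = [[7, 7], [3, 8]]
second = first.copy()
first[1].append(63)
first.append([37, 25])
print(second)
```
[[7, 7], [3, 8, 63]]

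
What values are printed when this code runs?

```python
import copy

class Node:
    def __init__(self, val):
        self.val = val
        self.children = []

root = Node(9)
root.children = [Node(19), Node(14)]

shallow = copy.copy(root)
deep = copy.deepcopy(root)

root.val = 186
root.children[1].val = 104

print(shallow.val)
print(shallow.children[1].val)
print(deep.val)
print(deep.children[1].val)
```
9
104
9
14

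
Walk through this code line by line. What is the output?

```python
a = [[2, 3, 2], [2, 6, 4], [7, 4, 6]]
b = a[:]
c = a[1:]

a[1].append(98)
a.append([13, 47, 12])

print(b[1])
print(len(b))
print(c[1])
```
[2, 6, 4, 98]
3
[7, 4, 6]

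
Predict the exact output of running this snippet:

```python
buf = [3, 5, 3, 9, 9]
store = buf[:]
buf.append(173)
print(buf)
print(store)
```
[3, 5, 3, 9, 9, 173]
[3, 5, 3, 9, 9]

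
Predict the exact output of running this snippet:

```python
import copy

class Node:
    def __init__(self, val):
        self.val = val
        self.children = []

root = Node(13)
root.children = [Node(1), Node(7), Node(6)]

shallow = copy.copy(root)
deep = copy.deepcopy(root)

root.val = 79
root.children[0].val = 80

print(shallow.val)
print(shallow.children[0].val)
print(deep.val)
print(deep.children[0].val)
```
13
80
13
1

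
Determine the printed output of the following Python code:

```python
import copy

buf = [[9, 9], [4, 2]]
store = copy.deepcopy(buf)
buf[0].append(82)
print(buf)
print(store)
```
[[9, 9, 82], [4, 2]]
[[9, 9], [4, 2]]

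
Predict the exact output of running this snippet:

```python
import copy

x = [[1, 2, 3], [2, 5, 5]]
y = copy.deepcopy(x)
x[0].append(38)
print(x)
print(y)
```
[[1, 2, 3, 38], [2, 5, 5]]
[[1, 2, 3], [2, 5, 5]]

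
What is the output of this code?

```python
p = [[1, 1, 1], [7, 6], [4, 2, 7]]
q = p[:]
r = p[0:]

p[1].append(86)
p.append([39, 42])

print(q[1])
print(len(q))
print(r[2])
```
[7, 6, 86]
3
[4, 2, 7]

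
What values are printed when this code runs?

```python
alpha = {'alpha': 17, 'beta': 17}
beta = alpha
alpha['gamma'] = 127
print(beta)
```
{'alpha': 17, 'beta': 17, 'gamma': 127}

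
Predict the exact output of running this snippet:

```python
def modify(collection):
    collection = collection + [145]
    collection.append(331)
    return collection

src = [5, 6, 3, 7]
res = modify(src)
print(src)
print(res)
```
[5, 6, 3, 7]
[5, 6, 3, 7, 145, 331]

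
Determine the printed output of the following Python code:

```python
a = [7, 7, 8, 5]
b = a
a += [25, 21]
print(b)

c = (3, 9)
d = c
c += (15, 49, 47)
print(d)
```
[7, 7, 8, 5, 25, 21]
(3, 9)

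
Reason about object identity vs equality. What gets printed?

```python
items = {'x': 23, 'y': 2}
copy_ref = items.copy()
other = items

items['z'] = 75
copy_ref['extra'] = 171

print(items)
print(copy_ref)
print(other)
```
{'x': 23, 'y': 2, 'z': 75}
{'x': 23, 'y': 2, 'extra': 171}
{'x': 23, 'y': 2, 'z': 75}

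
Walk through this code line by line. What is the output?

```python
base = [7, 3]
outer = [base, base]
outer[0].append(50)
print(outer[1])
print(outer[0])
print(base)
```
[7, 3, 50]
[7, 3, 50]
[7, 3, 50]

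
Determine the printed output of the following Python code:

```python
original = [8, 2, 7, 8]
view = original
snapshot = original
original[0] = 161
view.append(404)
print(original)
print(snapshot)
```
[161, 2, 7, 8, 404]
[161, 2, 7, 8, 404]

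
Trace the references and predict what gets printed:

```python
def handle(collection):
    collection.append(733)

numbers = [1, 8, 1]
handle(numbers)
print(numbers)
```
[1, 8, 1, 733]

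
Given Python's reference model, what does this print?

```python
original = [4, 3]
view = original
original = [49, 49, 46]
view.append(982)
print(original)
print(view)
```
[49, 49, 46]
[4, 3, 982]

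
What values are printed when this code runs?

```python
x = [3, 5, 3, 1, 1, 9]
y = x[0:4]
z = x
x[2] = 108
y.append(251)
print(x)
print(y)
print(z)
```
[3, 5, 108, 1, 1, 9]
[3, 5, 3, 1, 251]
[3, 5, 108, 1, 1, 9]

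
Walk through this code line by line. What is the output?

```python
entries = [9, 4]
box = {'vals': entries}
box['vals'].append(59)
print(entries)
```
[9, 4, 59]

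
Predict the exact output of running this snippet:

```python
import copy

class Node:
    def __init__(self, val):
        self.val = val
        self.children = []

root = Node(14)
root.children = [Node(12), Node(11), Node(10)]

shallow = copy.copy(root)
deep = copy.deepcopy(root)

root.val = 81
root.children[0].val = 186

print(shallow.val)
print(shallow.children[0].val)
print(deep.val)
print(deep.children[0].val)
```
14
186
14
12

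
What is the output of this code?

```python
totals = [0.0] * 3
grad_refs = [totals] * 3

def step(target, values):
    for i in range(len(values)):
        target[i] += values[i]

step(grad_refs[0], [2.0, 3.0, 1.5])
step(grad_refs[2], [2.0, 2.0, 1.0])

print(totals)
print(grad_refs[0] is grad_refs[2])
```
[4.0, 5.0, 2.5]
True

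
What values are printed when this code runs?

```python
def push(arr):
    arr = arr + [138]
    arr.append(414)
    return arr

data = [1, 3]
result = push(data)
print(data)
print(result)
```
[1, 3]
[1, 3, 138, 414]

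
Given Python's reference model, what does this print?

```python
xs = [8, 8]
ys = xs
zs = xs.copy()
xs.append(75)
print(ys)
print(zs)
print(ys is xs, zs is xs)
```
[8, 8, 75]
[8, 8]
True False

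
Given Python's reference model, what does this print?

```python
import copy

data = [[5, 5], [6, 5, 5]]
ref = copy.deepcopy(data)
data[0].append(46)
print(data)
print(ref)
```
[[5, 5, 46], [6, 5, 5]]
[[5, 5], [6, 5, 5]]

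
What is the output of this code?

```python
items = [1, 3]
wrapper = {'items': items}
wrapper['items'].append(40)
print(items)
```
[1, 3, 40]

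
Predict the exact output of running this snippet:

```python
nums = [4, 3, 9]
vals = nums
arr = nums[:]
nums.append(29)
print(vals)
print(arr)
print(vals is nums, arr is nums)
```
[4, 3, 9, 29]
[4, 3, 9]
True False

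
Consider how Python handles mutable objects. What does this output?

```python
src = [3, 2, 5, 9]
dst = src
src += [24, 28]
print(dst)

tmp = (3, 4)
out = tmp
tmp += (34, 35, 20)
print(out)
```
[3, 2, 5, 9, 24, 28]
(3, 4)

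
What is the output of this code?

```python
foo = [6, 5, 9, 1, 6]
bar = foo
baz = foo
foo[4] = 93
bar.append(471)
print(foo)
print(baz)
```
[6, 5, 9, 1, 93, 471]
[6, 5, 9, 1, 93, 471]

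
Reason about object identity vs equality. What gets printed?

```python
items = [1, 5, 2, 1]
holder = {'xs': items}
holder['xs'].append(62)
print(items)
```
[1, 5, 2, 1, 62]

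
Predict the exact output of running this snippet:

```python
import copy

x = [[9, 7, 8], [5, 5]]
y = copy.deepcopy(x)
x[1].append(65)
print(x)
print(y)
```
[[9, 7, 8], [5, 5, 65]]
[[9, 7, 8], [5, 5]]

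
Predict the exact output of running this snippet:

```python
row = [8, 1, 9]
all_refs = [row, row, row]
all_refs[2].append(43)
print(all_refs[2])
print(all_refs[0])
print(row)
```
[8, 1, 9, 43]
[8, 1, 9, 43]
[8, 1, 9, 43]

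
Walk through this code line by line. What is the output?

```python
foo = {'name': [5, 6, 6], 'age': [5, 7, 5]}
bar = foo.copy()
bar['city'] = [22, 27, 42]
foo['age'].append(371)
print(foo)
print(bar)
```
{'name': [5, 6, 6], 'age': [5, 7, 5, 371]}
{'name': [5, 6, 6], 'age': [5, 7, 5, 371], 'city': [22, 27, 42]}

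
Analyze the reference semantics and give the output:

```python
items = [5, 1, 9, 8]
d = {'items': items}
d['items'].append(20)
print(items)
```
[5, 1, 9, 8, 20]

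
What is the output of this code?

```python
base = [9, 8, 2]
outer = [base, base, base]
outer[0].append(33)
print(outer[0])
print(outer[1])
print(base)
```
[9, 8, 2, 33]
[9, 8, 2, 33]
[9, 8, 2, 33]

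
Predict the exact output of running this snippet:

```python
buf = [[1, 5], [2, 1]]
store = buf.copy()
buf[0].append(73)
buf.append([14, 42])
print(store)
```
[[1, 5, 73], [2, 1]]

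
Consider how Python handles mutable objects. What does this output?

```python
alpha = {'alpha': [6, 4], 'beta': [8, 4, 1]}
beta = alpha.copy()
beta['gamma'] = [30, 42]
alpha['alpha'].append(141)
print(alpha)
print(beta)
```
{'alpha': [6, 4, 141], 'beta': [8, 4, 1]}
{'alpha': [6, 4, 141], 'beta': [8, 4, 1], 'gamma': [30, 42]}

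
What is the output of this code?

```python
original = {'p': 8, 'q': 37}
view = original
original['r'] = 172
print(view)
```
{'p': 8, 'q': 37, 'r': 172}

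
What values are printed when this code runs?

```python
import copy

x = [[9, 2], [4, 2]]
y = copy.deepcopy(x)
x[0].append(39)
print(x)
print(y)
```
[[9, 2, 39], [4, 2]]
[[9, 2], [4, 2]]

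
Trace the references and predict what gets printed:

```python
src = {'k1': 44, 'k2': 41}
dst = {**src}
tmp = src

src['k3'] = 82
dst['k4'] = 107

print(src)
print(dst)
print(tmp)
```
{'k1': 44, 'k2': 41, 'k3': 82}
{'k1': 44, 'k2': 41, 'k4': 107}
{'k1': 44, 'k2': 41, 'k3': 82}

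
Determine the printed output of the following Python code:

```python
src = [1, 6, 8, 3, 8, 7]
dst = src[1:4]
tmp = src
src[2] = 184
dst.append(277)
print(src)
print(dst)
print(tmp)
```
[1, 6, 184, 3, 8, 7]
[6, 8, 3, 277]
[1, 6, 184, 3, 8, 7]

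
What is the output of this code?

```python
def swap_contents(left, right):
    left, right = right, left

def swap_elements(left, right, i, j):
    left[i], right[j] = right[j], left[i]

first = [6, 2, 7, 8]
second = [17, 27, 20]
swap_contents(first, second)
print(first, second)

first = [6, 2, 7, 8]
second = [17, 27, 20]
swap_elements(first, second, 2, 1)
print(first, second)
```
[6, 2, 7, 8] [17, 27, 20]
[6, 2, 27, 8] [17, 7, 20]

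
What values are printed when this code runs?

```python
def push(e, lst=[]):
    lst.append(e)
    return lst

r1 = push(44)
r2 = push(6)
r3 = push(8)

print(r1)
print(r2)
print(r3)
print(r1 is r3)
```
[44, 6, 8]
[44, 6, 8]
[44, 6, 8]
True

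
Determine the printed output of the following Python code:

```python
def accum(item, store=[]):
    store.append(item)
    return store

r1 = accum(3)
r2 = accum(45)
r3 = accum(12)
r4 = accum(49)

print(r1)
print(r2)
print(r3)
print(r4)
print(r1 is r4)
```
[3, 45, 12, 49]
[3, 45, 12, 49]
[3, 45, 12, 49]
[3, 45, 12, 49]
True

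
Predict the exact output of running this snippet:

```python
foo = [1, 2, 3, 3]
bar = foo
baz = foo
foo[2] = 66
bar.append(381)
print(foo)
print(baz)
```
[1, 2, 66, 3, 381]
[1, 2, 66, 3, 381]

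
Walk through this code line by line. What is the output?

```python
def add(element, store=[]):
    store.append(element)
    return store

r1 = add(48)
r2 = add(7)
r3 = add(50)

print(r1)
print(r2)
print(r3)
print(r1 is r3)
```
[48, 7, 50]
[48, 7, 50]
[48, 7, 50]
True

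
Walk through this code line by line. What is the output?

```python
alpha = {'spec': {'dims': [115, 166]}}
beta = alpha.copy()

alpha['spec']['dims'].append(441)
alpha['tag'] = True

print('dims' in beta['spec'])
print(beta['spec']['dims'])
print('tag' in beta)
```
True
[115, 166, 441]
False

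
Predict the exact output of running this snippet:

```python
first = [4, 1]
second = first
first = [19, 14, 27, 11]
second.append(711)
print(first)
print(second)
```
[19, 14, 27, 11]
[4, 1, 711]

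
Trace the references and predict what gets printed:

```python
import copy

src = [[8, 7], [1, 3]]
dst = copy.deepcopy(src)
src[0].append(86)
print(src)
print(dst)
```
[[8, 7, 86], [1, 3]]
[[8, 7], [1, 3]]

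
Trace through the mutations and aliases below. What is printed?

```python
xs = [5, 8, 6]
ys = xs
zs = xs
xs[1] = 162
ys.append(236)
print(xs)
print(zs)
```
[5, 162, 6, 236]
[5, 162, 6, 236]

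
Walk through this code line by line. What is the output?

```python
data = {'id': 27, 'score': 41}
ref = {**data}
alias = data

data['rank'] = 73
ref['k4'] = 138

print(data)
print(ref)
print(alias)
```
{'id': 27, 'score': 41, 'rank': 73}
{'id': 27, 'score': 41, 'k4': 138}
{'id': 27, 'score': 41, 'rank': 73}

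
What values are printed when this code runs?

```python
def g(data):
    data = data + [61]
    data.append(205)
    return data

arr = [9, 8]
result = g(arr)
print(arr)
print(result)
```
[9, 8]
[9, 8, 61, 205]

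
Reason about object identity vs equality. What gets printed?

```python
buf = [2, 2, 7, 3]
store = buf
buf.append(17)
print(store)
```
[2, 2, 7, 3, 17]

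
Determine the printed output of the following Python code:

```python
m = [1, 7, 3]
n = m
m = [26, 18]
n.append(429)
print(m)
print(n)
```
[26, 18]
[1, 7, 3, 429]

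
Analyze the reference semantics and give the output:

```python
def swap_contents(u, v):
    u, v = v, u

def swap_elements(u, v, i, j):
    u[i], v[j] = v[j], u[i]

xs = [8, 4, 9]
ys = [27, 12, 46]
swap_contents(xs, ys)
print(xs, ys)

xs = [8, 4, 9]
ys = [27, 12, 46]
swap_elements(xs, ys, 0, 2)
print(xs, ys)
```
[8, 4, 9] [27, 12, 46]
[46, 4, 9] [27, 12, 8]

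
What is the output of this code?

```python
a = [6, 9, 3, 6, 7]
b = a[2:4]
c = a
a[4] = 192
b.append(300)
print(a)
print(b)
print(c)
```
[6, 9, 3, 6, 192]
[3, 6, 300]
[6, 9, 3, 6, 192]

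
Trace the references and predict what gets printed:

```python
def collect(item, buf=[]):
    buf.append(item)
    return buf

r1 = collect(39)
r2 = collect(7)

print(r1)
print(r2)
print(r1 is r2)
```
[39, 7]
[39, 7]
True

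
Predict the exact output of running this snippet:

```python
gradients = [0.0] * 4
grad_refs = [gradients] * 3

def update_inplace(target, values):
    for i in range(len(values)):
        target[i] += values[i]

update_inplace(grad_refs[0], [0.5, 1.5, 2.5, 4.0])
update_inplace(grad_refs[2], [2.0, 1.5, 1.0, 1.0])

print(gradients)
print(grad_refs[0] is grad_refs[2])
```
[2.5, 3.0, 3.5, 5.0]
True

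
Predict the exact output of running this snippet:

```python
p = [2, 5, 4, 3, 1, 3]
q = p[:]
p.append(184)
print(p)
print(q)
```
[2, 5, 4, 3, 1, 3, 184]
[2, 5, 4, 3, 1, 3]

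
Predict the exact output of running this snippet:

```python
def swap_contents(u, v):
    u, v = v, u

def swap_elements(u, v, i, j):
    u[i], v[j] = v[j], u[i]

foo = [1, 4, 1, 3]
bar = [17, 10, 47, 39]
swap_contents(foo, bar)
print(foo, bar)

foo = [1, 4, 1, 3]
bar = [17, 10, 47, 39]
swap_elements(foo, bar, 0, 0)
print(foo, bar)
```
[1, 4, 1, 3] [17, 10, 47, 39]
[17, 4, 1, 3] [1, 10, 47, 39]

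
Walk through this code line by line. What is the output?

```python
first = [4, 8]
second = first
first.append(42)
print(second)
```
[4, 8, 42]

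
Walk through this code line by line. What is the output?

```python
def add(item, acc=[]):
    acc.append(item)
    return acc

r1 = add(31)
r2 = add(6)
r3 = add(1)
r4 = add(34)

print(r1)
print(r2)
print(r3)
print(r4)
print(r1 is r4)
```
[31, 6, 1, 34]
[31, 6, 1, 34]
[31, 6, 1, 34]
[31, 6, 1, 34]
True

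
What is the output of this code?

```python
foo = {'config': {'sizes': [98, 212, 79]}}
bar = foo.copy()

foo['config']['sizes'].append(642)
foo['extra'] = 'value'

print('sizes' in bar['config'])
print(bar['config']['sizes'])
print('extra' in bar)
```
True
[98, 212, 79, 642]
False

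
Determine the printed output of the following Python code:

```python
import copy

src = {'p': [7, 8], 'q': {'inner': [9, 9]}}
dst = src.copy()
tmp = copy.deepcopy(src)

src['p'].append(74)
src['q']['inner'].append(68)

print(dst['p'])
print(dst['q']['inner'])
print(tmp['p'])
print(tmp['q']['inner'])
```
[7, 8, 74]
[9, 9, 68]
[7, 8]
[9, 9]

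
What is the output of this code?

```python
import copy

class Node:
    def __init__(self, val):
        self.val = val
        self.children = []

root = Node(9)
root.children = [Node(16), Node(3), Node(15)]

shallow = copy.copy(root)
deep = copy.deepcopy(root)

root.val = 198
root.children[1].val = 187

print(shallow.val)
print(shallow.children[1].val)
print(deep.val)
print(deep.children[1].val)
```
9
187
9
3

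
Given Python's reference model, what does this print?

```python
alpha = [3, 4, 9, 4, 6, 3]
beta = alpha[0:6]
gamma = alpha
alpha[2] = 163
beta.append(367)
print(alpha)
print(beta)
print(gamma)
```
[3, 4, 163, 4, 6, 3]
[3, 4, 9, 4, 6, 3, 367]
[3, 4, 163, 4, 6, 3]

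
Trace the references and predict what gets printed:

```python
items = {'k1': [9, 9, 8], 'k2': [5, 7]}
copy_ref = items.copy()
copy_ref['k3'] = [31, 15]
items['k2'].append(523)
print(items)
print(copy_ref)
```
{'k1': [9, 9, 8], 'k2': [5, 7, 523]}
{'k1': [9, 9, 8], 'k2': [5, 7, 523], 'k3': [31, 15]}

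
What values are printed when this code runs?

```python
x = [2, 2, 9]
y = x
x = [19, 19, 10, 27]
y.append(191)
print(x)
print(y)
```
[19, 19, 10, 27]
[2, 2, 9, 191]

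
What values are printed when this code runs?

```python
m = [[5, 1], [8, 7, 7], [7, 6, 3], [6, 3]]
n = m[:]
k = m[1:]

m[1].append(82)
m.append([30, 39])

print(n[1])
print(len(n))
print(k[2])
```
[8, 7, 7, 82]
4
[6, 3]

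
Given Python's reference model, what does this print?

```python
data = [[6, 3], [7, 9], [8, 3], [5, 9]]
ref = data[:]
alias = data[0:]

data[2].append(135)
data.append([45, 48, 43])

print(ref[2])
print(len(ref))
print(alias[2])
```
[8, 3, 135]
4
[8, 3, 135]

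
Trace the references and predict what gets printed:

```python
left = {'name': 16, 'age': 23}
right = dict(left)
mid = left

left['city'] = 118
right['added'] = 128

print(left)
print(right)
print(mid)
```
{'name': 16, 'age': 23, 'city': 118}
{'name': 16, 'age': 23, 'added': 128}
{'name': 16, 'age': 23, 'city': 118}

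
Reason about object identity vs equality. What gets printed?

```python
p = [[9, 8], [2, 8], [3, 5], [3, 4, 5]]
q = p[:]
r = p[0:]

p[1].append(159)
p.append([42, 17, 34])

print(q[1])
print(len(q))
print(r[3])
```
[2, 8, 159]
4
[3, 4, 5]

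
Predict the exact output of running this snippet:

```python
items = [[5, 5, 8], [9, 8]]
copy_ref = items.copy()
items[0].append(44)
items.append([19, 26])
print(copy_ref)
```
[[5, 5, 8, 44], [9, 8]]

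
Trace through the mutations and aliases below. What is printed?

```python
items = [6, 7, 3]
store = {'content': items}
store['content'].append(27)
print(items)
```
[6, 7, 3, 27]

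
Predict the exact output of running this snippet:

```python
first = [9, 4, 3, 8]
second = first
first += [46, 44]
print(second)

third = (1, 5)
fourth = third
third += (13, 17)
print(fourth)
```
[9, 4, 3, 8, 46, 44]
(1, 5)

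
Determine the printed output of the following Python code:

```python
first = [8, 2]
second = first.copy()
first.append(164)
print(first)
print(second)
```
[8, 2, 164]
[8, 2]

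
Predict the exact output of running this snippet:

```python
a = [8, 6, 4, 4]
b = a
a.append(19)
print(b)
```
[8, 6, 4, 4, 19]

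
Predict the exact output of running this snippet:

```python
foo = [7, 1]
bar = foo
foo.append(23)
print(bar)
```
[7, 1, 23]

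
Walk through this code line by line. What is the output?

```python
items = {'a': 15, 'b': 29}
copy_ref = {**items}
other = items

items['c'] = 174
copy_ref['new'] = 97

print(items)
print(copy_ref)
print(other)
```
{'a': 15, 'b': 29, 'c': 174}
{'a': 15, 'b': 29, 'new': 97}
{'a': 15, 'b': 29, 'c': 174}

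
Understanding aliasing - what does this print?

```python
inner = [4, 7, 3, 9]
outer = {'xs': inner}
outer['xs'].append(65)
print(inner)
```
[4, 7, 3, 9, 65]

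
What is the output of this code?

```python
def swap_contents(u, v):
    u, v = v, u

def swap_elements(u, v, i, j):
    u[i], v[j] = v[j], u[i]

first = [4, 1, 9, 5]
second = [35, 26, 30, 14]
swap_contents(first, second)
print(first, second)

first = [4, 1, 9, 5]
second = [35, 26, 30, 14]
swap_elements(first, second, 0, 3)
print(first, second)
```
[4, 1, 9, 5] [35, 26, 30, 14]
[14, 1, 9, 5] [35, 26, 30, 4]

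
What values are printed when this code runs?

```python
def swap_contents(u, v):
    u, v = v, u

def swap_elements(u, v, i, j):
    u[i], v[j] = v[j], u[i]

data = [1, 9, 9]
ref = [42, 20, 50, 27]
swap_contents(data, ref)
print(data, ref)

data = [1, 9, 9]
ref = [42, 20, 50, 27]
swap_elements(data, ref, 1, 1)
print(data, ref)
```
[1, 9, 9] [42, 20, 50, 27]
[1, 20, 9] [42, 9, 50, 27]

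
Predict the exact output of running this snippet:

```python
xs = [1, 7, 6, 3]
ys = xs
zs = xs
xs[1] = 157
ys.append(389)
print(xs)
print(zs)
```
[1, 157, 6, 3, 389]
[1, 157, 6, 3, 389]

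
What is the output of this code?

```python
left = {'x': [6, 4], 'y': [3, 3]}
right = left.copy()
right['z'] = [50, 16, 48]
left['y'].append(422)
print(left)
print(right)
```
{'x': [6, 4], 'y': [3, 3, 422]}
{'x': [6, 4], 'y': [3, 3, 422], 'z': [50, 16, 48]}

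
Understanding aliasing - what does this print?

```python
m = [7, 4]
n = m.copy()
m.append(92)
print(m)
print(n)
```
[7, 4, 92]
[7, 4]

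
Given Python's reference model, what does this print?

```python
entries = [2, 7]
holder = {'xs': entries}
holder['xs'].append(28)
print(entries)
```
[2, 7, 28]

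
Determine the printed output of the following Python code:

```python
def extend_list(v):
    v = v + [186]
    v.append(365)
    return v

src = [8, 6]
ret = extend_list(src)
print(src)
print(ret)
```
[8, 6]
[8, 6, 186, 365]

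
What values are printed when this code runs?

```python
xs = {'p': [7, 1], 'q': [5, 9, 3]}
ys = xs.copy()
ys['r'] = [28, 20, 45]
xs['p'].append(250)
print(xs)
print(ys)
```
{'p': [7, 1, 250], 'q': [5, 9, 3]}
{'p': [7, 1, 250], 'q': [5, 9, 3], 'r': [28, 20, 45]}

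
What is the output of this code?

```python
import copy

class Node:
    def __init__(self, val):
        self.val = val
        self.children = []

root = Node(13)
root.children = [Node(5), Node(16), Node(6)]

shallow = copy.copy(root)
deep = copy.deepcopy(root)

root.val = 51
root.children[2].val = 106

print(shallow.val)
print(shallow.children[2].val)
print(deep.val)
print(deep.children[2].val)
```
13
106
13
6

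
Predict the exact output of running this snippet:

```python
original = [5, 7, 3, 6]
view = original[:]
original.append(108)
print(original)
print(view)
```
[5, 7, 3, 6, 108]
[5, 7, 3, 6]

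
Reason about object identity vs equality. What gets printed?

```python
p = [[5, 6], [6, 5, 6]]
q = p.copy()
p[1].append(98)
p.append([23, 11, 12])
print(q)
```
[[5, 6], [6, 5, 6, 98]]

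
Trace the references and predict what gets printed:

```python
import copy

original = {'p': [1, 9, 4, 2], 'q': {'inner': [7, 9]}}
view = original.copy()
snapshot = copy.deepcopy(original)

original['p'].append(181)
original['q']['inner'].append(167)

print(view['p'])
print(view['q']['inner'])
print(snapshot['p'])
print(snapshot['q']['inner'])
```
[1, 9, 4, 2, 181]
[7, 9, 167]
[1, 9, 4, 2]
[7, 9]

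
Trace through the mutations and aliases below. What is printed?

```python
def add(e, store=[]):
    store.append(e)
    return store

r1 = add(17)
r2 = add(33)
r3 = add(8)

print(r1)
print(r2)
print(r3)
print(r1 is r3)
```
[17, 33, 8]
[17, 33, 8]
[17, 33, 8]
True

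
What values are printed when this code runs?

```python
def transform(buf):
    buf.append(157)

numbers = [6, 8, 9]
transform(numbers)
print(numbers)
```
[6, 8, 9, 157]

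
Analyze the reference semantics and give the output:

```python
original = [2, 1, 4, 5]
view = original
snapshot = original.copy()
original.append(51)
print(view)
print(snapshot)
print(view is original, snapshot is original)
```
[2, 1, 4, 5, 51]
[2, 1, 4, 5]
True False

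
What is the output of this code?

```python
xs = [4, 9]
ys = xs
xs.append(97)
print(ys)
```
[4, 9, 97]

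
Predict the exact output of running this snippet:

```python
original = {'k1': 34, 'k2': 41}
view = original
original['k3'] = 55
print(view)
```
{'k1': 34, 'k2': 41, 'k3': 55}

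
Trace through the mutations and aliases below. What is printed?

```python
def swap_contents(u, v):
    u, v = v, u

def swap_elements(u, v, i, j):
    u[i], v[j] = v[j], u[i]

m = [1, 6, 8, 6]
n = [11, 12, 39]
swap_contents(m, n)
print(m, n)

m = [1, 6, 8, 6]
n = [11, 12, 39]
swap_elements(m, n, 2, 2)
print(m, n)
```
[1, 6, 8, 6] [11, 12, 39]
[1, 6, 39, 6] [11, 12, 8]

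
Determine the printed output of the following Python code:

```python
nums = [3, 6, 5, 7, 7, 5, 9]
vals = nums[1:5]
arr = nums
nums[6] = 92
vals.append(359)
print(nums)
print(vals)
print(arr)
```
[3, 6, 5, 7, 7, 5, 92]
[6, 5, 7, 7, 359]
[3, 6, 5, 7, 7, 5, 92]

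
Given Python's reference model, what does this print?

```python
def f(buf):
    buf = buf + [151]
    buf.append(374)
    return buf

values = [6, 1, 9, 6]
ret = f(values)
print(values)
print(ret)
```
[6, 1, 9, 6]
[6, 1, 9, 6, 151, 374]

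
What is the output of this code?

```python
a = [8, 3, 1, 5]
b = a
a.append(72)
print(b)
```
[8, 3, 1, 5, 72]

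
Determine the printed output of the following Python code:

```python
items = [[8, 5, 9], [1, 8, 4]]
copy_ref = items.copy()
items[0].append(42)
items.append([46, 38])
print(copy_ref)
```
[[8, 5, 9, 42], [1, 8, 4]]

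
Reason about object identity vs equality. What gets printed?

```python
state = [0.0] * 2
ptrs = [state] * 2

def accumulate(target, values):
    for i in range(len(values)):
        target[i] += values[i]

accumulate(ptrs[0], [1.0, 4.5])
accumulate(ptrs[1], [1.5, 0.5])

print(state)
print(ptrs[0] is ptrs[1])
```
[2.5, 5.0]
True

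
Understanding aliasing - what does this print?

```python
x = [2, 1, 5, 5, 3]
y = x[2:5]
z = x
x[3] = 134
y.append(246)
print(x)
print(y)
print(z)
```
[2, 1, 5, 134, 3]
[5, 5, 3, 246]
[2, 1, 5, 134, 3]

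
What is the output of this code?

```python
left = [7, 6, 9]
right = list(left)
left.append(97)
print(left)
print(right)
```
[7, 6, 9, 97]
[7, 6, 9]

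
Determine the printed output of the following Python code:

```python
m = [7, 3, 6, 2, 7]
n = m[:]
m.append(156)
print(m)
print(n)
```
[7, 3, 6, 2, 7, 156]
[7, 3, 6, 2, 7]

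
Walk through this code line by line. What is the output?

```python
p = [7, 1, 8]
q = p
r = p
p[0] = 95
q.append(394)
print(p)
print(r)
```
[95, 1, 8, 394]
[95, 1, 8, 394]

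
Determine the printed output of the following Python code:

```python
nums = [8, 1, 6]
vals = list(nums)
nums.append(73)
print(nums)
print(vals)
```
[8, 1, 6, 73]
[8, 1, 6]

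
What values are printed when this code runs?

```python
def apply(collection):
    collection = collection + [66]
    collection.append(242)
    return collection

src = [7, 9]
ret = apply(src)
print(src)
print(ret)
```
[7, 9]
[7, 9, 66, 242]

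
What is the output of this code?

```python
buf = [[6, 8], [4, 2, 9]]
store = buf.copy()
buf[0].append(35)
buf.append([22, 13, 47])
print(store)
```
[[6, 8, 35], [4, 2, 9]]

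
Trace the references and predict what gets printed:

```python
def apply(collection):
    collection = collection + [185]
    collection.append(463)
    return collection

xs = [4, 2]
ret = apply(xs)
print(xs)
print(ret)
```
[4, 2]
[4, 2, 185, 463]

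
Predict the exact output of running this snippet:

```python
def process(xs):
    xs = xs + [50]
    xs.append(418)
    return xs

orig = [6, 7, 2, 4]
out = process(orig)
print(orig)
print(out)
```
[6, 7, 2, 4]
[6, 7, 2, 4, 50, 418]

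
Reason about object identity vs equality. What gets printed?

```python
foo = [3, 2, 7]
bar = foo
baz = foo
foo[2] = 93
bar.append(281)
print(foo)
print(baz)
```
[3, 2, 93, 281]
[3, 2, 93, 281]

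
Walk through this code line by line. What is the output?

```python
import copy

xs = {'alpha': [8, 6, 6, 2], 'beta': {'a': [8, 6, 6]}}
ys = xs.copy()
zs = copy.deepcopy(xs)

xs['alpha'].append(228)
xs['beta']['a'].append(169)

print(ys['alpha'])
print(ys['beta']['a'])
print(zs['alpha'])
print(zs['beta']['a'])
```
[8, 6, 6, 2, 228]
[8, 6, 6, 169]
[8, 6, 6, 2]
[8, 6, 6]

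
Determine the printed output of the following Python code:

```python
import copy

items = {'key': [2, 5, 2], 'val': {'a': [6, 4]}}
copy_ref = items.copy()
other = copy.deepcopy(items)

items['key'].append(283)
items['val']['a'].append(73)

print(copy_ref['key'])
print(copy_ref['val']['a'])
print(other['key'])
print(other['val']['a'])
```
[2, 5, 2, 283]
[6, 4, 73]
[2, 5, 2]
[6, 4]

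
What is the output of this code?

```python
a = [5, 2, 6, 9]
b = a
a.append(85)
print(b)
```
[5, 2, 6, 9, 85]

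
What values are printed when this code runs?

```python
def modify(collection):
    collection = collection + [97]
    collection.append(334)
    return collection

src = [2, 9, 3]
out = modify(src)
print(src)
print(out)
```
[2, 9, 3]
[2, 9, 3, 97, 334]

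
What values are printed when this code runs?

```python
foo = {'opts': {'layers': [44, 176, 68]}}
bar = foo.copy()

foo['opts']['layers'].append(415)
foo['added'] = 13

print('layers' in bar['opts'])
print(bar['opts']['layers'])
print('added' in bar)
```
True
[44, 176, 68, 415]
False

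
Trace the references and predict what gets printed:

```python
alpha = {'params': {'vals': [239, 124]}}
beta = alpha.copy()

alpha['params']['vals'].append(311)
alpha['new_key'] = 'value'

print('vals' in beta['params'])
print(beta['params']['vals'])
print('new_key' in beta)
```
True
[239, 124, 311]
False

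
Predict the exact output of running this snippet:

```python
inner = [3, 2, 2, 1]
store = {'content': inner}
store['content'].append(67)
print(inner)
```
[3, 2, 2, 1, 67]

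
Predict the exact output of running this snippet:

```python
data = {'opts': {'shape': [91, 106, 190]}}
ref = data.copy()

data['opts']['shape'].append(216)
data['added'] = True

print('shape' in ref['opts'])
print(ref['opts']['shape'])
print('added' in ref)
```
True
[91, 106, 190, 216]
False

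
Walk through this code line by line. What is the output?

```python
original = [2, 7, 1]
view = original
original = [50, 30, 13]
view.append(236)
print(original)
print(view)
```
[50, 30, 13]
[2, 7, 1, 236]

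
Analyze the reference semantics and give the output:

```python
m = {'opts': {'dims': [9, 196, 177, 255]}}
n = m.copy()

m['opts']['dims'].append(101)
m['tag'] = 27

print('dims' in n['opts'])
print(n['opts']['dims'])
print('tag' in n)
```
True
[9, 196, 177, 255, 101]
False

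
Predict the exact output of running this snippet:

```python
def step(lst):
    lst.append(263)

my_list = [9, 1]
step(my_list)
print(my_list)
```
[9, 1, 263]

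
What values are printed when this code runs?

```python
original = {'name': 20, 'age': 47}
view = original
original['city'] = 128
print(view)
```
{'name': 20, 'age': 47, 'city': 128}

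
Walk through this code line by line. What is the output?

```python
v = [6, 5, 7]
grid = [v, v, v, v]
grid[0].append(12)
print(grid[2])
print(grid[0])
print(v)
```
[6, 5, 7, 12]
[6, 5, 7, 12]
[6, 5, 7, 12]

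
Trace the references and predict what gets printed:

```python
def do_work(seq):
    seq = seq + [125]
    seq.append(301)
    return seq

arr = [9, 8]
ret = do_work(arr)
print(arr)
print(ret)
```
[9, 8]
[9, 8, 125, 301]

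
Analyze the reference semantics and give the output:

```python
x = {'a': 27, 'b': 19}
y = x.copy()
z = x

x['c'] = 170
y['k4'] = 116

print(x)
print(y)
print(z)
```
{'a': 27, 'b': 19, 'c': 170}
{'a': 27, 'b': 19, 'k4': 116}
{'a': 27, 'b': 19, 'c': 170}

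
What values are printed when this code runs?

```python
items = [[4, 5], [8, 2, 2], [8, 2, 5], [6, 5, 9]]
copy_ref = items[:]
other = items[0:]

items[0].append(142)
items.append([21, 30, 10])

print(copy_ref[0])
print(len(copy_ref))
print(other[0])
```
[4, 5, 142]
4
[4, 5, 142]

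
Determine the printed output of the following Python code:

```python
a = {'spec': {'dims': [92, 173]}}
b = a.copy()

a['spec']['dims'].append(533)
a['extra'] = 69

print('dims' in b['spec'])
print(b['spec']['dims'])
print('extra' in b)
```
True
[92, 173, 533]
False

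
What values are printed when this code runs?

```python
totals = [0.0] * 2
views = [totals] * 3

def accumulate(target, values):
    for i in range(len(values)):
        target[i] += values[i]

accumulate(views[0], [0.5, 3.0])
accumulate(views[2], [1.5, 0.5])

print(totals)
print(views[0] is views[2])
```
[2.0, 3.5]
True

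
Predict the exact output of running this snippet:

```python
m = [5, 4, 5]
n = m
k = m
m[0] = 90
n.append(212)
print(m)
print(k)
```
[90, 4, 5, 212]
[90, 4, 5, 212]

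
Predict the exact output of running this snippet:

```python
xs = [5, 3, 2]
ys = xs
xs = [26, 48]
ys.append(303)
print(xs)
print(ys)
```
[26, 48]
[5, 3, 2, 303]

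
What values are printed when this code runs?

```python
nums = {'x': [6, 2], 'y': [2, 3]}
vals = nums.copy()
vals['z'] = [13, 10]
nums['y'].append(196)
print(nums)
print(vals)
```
{'x': [6, 2], 'y': [2, 3, 196]}
{'x': [6, 2], 'y': [2, 3, 196], 'z': [13, 10]}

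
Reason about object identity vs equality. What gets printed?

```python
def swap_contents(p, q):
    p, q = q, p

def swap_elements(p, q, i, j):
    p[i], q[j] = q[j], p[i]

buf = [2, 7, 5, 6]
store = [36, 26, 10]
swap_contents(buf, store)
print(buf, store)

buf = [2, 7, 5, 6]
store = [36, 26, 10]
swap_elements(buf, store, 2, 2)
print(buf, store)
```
[2, 7, 5, 6] [36, 26, 10]
[2, 7, 10, 6] [36, 26, 5]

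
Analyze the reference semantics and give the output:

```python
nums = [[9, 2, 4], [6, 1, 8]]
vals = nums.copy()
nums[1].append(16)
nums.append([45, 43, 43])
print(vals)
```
[[9, 2, 4], [6, 1, 8, 16]]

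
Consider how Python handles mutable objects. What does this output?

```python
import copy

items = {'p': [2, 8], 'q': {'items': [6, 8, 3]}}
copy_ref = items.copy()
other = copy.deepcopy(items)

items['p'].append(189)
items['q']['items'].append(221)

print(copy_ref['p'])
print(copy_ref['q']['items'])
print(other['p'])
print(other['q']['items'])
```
[2, 8, 189]
[6, 8, 3, 221]
[2, 8]
[6, 8, 3]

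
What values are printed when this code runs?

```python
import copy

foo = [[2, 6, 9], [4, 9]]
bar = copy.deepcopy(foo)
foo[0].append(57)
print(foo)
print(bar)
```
[[2, 6, 9, 57], [4, 9]]
[[2, 6, 9], [4, 9]]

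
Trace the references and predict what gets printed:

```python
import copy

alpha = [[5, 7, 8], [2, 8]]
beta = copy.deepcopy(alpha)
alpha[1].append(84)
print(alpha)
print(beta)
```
[[5, 7, 8], [2, 8, 84]]
[[5, 7, 8], [2, 8]]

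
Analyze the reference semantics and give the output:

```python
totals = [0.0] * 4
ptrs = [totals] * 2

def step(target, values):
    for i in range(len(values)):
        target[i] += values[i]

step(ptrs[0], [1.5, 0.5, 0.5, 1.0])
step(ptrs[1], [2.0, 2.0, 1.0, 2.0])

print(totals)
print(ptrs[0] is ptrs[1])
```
[3.5, 2.5, 1.5, 3.0]
True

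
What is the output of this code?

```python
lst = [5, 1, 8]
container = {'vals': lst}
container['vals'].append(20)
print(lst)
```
[5, 1, 8, 20]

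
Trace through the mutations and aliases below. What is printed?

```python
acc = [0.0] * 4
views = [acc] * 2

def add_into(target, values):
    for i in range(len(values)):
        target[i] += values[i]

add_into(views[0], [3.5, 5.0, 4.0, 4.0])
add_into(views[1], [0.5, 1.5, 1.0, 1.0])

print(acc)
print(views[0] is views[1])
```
[4.0, 6.5, 5.0, 5.0]
True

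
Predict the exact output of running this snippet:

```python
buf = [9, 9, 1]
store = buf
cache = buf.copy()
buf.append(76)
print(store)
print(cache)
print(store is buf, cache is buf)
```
[9, 9, 1, 76]
[9, 9, 1]
True False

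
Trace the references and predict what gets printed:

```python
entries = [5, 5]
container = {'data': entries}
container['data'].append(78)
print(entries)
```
[5, 5, 78]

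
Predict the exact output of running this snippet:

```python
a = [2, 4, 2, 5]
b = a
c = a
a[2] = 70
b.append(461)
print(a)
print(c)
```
[2, 4, 70, 5, 461]
[2, 4, 70, 5, 461]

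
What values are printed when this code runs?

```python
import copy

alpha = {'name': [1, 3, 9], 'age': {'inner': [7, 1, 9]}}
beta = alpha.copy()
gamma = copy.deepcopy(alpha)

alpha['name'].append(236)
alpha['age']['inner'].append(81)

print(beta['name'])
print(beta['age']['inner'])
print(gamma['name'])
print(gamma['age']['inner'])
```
[1, 3, 9, 236]
[7, 1, 9, 81]
[1, 3, 9]
[7, 1, 9]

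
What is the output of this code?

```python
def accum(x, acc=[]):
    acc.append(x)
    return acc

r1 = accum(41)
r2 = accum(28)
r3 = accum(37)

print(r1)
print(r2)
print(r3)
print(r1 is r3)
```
[41, 28, 37]
[41, 28, 37]
[41, 28, 37]
True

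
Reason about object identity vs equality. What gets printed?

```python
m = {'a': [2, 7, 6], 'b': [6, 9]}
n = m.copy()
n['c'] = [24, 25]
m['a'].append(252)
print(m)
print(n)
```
{'a': [2, 7, 6, 252], 'b': [6, 9]}
{'a': [2, 7, 6, 252], 'b': [6, 9], 'c': [24, 25]}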